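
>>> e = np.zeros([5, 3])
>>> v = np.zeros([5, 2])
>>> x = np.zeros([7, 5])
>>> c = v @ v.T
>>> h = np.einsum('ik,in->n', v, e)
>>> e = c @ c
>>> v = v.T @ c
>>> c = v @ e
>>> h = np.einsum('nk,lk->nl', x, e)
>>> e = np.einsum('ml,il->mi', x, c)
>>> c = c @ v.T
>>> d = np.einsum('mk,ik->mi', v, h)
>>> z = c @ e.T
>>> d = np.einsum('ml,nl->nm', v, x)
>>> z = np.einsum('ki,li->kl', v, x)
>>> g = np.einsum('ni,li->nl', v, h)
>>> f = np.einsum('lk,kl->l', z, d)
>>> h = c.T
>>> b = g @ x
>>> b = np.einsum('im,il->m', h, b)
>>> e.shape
(7, 2)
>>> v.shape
(2, 5)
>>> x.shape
(7, 5)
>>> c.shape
(2, 2)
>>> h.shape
(2, 2)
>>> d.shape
(7, 2)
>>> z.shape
(2, 7)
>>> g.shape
(2, 7)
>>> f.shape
(2,)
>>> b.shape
(2,)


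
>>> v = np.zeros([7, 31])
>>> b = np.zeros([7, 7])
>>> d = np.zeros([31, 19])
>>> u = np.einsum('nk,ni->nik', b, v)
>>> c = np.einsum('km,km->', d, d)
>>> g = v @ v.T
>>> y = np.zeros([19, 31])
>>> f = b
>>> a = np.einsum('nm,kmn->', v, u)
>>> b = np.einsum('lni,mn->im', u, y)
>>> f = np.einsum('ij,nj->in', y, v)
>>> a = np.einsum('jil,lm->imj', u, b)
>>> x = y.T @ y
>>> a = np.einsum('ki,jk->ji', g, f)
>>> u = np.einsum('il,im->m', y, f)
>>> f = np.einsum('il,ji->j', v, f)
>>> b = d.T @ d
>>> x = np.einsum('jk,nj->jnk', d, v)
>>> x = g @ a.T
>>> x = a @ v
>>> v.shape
(7, 31)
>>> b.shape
(19, 19)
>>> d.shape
(31, 19)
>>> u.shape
(7,)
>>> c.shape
()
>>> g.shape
(7, 7)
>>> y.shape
(19, 31)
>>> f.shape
(19,)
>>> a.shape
(19, 7)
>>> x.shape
(19, 31)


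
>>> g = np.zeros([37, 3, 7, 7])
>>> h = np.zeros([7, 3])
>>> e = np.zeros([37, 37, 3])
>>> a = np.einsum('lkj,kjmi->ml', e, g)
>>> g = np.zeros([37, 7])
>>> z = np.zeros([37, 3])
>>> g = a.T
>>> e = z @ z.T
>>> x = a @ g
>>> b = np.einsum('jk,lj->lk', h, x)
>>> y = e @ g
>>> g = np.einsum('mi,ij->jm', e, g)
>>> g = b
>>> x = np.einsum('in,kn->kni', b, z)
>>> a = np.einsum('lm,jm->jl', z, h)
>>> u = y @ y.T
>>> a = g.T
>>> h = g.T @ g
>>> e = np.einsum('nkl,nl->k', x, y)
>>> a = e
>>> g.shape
(7, 3)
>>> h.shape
(3, 3)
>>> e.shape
(3,)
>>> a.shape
(3,)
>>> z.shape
(37, 3)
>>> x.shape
(37, 3, 7)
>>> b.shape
(7, 3)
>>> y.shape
(37, 7)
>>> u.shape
(37, 37)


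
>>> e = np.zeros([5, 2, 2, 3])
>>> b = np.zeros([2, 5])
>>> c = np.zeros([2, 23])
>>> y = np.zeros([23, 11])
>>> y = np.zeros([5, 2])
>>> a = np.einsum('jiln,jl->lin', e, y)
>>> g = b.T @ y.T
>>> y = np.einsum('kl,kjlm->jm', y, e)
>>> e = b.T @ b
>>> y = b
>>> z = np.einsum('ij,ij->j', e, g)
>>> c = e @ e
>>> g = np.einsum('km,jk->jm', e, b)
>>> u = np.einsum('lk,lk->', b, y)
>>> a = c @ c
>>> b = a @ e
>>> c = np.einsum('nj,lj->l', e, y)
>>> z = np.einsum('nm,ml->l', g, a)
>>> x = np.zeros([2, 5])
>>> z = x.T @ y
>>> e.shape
(5, 5)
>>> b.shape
(5, 5)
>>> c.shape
(2,)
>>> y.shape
(2, 5)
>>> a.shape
(5, 5)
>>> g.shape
(2, 5)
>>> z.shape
(5, 5)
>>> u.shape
()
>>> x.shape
(2, 5)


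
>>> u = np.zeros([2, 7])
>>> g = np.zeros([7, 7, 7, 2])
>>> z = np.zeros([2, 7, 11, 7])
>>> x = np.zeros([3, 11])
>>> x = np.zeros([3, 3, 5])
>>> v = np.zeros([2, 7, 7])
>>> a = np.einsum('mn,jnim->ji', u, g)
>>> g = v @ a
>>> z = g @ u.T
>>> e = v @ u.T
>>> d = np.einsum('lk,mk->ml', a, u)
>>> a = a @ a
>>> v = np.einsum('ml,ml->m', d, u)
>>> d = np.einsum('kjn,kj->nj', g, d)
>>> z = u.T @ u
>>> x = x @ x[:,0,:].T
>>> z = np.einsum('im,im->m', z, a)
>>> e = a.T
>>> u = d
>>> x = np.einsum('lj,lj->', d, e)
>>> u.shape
(7, 7)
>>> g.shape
(2, 7, 7)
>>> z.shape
(7,)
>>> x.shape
()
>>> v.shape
(2,)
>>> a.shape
(7, 7)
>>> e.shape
(7, 7)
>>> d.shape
(7, 7)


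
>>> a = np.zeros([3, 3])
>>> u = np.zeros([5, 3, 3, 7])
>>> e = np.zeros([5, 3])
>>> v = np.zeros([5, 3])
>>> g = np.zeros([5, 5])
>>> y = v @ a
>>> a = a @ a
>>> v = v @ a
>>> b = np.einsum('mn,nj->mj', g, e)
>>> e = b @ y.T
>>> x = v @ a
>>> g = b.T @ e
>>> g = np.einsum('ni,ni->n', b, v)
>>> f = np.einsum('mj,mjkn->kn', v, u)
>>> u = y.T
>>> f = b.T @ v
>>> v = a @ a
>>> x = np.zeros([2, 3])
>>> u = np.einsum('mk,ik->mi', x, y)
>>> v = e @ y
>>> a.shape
(3, 3)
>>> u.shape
(2, 5)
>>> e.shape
(5, 5)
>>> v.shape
(5, 3)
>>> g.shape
(5,)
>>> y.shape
(5, 3)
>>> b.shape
(5, 3)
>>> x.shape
(2, 3)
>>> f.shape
(3, 3)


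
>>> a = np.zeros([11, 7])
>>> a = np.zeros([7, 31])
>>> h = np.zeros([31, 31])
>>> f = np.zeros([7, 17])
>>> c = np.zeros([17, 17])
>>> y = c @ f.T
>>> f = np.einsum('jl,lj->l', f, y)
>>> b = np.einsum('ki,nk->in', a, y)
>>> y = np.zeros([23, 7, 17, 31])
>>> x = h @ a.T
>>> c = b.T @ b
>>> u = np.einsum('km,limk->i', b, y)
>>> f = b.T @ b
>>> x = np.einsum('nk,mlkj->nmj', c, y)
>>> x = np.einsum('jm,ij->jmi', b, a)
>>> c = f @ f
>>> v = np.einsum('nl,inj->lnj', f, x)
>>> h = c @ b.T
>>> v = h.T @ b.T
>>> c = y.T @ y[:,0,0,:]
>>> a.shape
(7, 31)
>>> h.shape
(17, 31)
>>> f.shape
(17, 17)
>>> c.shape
(31, 17, 7, 31)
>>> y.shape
(23, 7, 17, 31)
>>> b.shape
(31, 17)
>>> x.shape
(31, 17, 7)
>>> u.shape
(7,)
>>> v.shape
(31, 31)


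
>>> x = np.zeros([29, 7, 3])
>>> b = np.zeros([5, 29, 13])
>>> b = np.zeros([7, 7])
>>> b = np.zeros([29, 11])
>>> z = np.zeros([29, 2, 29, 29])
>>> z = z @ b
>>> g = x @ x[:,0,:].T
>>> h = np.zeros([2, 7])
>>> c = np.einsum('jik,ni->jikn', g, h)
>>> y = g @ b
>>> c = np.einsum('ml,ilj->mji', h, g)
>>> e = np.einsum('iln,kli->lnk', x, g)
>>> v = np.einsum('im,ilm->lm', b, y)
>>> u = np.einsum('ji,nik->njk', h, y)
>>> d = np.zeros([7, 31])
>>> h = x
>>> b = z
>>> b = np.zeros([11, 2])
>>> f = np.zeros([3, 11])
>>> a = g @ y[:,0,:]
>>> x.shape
(29, 7, 3)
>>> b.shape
(11, 2)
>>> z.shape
(29, 2, 29, 11)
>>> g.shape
(29, 7, 29)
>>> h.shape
(29, 7, 3)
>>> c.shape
(2, 29, 29)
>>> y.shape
(29, 7, 11)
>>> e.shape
(7, 3, 29)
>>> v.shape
(7, 11)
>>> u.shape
(29, 2, 11)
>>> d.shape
(7, 31)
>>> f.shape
(3, 11)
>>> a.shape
(29, 7, 11)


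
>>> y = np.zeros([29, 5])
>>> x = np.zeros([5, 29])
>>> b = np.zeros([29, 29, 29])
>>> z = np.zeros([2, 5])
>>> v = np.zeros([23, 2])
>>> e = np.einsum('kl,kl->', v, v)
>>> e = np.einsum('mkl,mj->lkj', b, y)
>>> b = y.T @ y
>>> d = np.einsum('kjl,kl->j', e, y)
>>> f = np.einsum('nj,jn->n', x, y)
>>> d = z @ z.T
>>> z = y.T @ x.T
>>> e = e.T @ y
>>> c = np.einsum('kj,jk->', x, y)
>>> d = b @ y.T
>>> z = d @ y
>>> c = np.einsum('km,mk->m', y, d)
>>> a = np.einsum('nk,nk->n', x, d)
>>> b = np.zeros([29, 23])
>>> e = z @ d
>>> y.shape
(29, 5)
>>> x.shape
(5, 29)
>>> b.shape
(29, 23)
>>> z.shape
(5, 5)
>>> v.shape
(23, 2)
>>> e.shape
(5, 29)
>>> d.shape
(5, 29)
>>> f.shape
(5,)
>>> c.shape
(5,)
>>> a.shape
(5,)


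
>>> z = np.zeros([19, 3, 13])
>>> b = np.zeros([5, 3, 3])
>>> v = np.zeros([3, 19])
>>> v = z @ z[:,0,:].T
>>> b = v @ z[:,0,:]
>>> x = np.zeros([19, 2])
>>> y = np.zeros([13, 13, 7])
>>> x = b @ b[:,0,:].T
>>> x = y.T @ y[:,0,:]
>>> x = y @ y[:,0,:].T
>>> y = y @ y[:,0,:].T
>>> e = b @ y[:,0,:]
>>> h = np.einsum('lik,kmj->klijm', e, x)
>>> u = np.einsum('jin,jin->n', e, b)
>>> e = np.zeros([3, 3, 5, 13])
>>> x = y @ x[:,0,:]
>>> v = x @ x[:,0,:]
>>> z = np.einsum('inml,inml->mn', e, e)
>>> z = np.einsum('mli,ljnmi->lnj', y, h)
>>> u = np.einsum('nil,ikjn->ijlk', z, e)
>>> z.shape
(13, 3, 19)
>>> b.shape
(19, 3, 13)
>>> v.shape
(13, 13, 13)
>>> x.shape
(13, 13, 13)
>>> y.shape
(13, 13, 13)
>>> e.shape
(3, 3, 5, 13)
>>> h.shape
(13, 19, 3, 13, 13)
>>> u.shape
(3, 5, 19, 3)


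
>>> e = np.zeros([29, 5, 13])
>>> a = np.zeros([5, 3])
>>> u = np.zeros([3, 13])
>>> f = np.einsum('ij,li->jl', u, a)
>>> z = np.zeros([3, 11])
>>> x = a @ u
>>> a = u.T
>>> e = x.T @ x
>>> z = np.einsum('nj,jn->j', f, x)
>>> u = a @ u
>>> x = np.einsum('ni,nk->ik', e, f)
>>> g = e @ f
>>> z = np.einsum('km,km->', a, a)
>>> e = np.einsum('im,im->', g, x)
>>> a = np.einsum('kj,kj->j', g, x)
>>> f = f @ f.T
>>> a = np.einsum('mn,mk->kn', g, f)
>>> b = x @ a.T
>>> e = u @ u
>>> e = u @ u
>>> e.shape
(13, 13)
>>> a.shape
(13, 5)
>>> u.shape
(13, 13)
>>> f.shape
(13, 13)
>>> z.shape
()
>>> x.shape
(13, 5)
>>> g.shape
(13, 5)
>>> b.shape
(13, 13)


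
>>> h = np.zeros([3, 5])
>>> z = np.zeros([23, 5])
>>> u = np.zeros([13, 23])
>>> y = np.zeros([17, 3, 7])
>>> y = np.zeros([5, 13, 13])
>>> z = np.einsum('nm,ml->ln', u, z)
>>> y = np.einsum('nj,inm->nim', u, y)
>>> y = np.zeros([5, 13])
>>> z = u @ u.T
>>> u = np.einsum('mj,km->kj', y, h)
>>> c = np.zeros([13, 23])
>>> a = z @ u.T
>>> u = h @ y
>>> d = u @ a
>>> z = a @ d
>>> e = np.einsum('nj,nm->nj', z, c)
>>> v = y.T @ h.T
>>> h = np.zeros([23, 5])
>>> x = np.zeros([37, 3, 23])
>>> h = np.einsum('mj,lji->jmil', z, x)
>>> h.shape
(3, 13, 23, 37)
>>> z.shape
(13, 3)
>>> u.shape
(3, 13)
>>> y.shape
(5, 13)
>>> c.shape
(13, 23)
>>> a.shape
(13, 3)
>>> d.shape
(3, 3)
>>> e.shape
(13, 3)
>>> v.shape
(13, 3)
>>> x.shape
(37, 3, 23)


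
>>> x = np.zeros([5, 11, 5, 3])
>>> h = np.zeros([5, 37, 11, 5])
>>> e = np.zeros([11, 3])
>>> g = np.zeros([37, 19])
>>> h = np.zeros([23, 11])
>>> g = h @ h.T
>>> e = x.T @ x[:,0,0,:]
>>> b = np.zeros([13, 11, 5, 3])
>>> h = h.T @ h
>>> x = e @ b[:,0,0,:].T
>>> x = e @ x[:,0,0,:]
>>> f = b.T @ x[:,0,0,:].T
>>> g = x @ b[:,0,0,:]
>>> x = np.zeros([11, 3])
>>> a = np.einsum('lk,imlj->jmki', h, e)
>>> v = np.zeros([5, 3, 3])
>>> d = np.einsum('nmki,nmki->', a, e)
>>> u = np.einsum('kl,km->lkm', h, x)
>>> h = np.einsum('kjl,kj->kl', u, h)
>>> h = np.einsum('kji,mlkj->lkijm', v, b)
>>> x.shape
(11, 3)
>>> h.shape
(11, 5, 3, 3, 13)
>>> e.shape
(3, 5, 11, 3)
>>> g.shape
(3, 5, 11, 3)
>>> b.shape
(13, 11, 5, 3)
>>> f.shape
(3, 5, 11, 3)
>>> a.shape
(3, 5, 11, 3)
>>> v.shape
(5, 3, 3)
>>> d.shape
()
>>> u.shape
(11, 11, 3)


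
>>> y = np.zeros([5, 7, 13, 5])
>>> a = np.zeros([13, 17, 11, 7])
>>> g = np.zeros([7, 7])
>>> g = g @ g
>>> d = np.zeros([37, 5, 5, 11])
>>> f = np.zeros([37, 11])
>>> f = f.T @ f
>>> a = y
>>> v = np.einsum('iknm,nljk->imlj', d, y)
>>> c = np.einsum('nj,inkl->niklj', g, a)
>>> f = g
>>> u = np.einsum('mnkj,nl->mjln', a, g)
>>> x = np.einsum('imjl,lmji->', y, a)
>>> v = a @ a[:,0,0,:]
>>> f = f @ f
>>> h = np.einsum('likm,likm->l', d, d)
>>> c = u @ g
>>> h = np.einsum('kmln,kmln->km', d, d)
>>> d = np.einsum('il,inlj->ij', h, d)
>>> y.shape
(5, 7, 13, 5)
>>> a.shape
(5, 7, 13, 5)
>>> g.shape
(7, 7)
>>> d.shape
(37, 11)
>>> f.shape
(7, 7)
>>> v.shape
(5, 7, 13, 5)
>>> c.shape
(5, 5, 7, 7)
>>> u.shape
(5, 5, 7, 7)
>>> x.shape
()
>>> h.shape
(37, 5)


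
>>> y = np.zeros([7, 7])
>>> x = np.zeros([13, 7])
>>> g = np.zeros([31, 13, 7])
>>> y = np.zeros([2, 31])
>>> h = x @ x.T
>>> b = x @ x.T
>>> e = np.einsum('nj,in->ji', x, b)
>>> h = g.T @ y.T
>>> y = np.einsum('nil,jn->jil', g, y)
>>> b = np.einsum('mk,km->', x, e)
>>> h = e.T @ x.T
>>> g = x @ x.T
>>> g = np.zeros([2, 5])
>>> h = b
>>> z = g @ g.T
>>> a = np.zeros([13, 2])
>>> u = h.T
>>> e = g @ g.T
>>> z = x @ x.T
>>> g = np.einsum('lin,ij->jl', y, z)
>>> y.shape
(2, 13, 7)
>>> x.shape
(13, 7)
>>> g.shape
(13, 2)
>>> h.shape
()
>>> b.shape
()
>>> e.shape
(2, 2)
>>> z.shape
(13, 13)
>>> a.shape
(13, 2)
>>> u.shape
()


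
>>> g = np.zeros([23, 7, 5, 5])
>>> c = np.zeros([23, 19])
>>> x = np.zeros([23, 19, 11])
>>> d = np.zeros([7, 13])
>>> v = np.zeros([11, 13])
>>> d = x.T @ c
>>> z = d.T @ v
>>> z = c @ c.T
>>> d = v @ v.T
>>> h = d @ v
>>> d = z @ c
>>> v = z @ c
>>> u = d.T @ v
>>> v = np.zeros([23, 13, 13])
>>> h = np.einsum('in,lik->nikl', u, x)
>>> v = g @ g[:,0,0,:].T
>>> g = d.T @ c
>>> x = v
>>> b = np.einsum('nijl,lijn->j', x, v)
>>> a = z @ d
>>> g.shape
(19, 19)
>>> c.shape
(23, 19)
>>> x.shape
(23, 7, 5, 23)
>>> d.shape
(23, 19)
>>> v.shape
(23, 7, 5, 23)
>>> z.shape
(23, 23)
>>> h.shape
(19, 19, 11, 23)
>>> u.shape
(19, 19)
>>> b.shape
(5,)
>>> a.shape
(23, 19)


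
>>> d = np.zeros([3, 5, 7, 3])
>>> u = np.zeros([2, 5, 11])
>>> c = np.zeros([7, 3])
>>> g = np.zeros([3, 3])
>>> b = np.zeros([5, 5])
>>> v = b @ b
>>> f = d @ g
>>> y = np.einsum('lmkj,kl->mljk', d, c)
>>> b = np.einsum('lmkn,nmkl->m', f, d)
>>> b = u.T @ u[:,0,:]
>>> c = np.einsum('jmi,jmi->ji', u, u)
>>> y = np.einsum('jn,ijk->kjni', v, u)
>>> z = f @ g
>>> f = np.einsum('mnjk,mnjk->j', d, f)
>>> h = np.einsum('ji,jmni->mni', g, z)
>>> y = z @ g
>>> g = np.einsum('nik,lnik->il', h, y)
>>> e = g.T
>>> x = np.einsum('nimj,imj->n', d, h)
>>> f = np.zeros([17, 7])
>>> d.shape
(3, 5, 7, 3)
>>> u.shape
(2, 5, 11)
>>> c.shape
(2, 11)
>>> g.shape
(7, 3)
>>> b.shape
(11, 5, 11)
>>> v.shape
(5, 5)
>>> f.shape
(17, 7)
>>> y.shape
(3, 5, 7, 3)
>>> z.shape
(3, 5, 7, 3)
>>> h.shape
(5, 7, 3)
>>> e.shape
(3, 7)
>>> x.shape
(3,)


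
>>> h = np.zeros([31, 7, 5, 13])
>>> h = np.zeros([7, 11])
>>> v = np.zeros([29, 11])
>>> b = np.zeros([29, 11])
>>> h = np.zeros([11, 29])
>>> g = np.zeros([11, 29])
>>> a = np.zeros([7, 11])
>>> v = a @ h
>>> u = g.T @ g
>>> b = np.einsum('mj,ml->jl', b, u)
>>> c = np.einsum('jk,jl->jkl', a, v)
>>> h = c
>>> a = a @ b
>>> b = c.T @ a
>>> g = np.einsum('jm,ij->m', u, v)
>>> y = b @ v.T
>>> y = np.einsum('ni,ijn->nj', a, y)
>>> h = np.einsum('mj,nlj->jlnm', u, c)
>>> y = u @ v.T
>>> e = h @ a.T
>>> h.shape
(29, 11, 7, 29)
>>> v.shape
(7, 29)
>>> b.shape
(29, 11, 29)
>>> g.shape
(29,)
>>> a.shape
(7, 29)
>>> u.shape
(29, 29)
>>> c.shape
(7, 11, 29)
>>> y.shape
(29, 7)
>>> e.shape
(29, 11, 7, 7)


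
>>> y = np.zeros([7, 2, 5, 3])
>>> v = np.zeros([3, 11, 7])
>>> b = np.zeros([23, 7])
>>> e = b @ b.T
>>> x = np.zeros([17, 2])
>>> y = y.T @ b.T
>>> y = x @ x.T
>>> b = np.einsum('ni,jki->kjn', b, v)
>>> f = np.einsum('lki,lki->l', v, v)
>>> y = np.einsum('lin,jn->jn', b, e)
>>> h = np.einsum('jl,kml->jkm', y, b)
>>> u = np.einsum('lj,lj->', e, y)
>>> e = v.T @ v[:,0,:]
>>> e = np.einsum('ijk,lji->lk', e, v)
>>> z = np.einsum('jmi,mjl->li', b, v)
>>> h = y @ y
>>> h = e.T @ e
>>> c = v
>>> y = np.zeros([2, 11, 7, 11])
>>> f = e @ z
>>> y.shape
(2, 11, 7, 11)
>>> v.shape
(3, 11, 7)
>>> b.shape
(11, 3, 23)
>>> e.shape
(3, 7)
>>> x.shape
(17, 2)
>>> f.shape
(3, 23)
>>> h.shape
(7, 7)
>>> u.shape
()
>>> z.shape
(7, 23)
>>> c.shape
(3, 11, 7)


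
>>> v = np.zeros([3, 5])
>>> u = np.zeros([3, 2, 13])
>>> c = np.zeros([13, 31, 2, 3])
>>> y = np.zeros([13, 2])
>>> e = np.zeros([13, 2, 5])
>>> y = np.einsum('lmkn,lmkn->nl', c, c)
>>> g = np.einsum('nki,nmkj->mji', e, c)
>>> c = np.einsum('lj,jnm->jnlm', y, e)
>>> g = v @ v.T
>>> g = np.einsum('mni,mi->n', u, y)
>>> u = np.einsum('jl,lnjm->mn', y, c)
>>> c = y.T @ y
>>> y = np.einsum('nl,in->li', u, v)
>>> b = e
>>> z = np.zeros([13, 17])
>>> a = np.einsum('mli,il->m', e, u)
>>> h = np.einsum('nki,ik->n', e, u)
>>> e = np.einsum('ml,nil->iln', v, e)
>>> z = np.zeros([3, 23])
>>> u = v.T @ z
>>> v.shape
(3, 5)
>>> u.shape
(5, 23)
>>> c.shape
(13, 13)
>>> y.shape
(2, 3)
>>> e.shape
(2, 5, 13)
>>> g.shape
(2,)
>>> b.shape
(13, 2, 5)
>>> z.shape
(3, 23)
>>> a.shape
(13,)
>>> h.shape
(13,)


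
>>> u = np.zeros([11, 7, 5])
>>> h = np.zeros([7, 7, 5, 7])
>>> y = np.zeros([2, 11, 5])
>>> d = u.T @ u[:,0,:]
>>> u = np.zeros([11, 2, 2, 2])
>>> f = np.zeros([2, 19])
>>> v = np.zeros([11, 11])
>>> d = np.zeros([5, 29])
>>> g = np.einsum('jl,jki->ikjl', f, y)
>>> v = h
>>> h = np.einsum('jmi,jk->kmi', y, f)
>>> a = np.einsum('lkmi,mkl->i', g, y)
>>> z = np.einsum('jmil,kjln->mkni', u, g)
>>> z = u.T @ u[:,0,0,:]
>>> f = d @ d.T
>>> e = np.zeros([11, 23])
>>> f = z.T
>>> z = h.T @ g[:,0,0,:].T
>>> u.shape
(11, 2, 2, 2)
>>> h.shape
(19, 11, 5)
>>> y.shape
(2, 11, 5)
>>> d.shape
(5, 29)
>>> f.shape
(2, 2, 2, 2)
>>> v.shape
(7, 7, 5, 7)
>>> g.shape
(5, 11, 2, 19)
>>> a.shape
(19,)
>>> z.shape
(5, 11, 5)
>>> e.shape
(11, 23)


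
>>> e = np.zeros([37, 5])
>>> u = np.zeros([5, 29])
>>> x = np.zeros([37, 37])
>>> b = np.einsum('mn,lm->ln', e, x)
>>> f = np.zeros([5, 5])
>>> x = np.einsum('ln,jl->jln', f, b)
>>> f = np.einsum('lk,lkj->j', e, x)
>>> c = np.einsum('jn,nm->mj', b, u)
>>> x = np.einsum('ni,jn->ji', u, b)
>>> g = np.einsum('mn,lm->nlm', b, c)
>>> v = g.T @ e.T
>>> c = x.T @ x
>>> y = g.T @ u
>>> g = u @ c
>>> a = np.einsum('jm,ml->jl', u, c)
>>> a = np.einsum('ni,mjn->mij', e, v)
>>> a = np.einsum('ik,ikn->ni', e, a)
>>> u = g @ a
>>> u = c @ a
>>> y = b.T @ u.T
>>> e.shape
(37, 5)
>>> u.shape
(29, 37)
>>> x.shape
(37, 29)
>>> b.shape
(37, 5)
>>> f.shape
(5,)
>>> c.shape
(29, 29)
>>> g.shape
(5, 29)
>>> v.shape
(37, 29, 37)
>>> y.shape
(5, 29)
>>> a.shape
(29, 37)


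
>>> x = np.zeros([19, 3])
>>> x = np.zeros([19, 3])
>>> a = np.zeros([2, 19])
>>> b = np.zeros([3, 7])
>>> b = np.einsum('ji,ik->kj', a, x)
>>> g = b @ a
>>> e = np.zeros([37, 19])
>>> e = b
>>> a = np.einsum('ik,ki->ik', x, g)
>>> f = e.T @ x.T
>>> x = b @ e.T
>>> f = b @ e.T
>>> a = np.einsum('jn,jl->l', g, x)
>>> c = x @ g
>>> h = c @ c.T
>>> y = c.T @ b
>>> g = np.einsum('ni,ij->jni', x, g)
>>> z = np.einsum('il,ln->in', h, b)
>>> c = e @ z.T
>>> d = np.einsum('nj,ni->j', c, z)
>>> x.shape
(3, 3)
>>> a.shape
(3,)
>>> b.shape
(3, 2)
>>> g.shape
(19, 3, 3)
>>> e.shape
(3, 2)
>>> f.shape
(3, 3)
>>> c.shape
(3, 3)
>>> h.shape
(3, 3)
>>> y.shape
(19, 2)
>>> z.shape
(3, 2)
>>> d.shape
(3,)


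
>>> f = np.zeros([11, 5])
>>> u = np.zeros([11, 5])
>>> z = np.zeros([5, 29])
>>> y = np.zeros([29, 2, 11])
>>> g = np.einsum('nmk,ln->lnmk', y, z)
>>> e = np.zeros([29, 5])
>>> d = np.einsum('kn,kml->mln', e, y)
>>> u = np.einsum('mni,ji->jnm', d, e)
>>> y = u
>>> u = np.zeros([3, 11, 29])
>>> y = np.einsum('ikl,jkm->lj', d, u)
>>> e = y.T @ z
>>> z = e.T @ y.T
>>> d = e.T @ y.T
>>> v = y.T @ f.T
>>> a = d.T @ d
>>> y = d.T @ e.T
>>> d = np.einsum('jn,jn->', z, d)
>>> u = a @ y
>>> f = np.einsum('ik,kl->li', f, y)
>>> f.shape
(3, 11)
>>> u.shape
(5, 3)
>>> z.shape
(29, 5)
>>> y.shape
(5, 3)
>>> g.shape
(5, 29, 2, 11)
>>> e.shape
(3, 29)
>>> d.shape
()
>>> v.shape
(3, 11)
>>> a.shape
(5, 5)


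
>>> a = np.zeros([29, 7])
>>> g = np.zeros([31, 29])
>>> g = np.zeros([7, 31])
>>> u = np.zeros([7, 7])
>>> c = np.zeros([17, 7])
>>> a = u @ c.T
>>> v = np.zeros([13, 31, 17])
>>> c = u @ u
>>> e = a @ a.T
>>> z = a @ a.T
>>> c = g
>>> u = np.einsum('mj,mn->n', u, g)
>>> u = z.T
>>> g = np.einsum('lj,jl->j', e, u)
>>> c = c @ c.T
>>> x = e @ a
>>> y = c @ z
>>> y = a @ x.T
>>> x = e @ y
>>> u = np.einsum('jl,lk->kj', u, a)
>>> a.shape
(7, 17)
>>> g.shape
(7,)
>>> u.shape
(17, 7)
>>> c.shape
(7, 7)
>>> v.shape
(13, 31, 17)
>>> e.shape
(7, 7)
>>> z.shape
(7, 7)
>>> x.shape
(7, 7)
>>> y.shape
(7, 7)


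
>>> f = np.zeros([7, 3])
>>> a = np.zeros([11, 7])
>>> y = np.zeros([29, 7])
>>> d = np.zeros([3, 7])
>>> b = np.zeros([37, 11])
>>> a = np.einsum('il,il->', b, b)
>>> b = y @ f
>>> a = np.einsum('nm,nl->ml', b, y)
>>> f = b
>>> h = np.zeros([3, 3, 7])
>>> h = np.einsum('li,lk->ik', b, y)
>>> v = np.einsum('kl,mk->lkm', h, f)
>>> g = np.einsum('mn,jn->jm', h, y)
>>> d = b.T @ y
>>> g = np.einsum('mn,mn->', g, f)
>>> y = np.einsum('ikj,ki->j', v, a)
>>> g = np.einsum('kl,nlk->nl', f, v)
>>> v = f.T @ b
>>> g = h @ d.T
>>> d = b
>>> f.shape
(29, 3)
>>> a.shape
(3, 7)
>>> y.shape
(29,)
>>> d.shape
(29, 3)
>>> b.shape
(29, 3)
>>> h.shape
(3, 7)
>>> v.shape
(3, 3)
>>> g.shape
(3, 3)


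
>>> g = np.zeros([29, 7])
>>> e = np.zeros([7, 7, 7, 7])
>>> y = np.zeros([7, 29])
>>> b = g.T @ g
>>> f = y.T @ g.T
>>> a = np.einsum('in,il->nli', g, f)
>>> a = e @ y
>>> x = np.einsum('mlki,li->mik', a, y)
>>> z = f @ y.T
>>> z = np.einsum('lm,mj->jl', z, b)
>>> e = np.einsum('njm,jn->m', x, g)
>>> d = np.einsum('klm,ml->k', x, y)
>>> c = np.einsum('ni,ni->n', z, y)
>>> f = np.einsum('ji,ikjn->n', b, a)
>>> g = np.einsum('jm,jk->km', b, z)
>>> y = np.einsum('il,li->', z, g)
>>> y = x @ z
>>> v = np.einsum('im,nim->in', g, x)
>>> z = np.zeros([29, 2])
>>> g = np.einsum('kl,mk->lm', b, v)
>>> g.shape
(7, 29)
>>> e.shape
(7,)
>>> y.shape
(7, 29, 29)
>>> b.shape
(7, 7)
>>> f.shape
(29,)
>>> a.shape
(7, 7, 7, 29)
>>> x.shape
(7, 29, 7)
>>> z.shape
(29, 2)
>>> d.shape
(7,)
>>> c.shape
(7,)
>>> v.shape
(29, 7)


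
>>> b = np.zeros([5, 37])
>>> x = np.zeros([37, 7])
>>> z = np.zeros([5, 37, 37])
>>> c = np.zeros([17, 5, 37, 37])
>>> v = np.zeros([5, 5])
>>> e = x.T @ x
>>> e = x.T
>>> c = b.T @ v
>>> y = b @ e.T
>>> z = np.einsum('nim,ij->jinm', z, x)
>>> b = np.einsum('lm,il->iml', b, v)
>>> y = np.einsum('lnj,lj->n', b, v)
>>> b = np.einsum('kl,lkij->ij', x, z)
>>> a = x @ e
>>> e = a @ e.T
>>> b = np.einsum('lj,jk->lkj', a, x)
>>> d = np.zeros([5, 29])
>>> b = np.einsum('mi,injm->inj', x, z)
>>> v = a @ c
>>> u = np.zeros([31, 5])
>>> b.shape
(7, 37, 5)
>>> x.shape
(37, 7)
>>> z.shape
(7, 37, 5, 37)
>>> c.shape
(37, 5)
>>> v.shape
(37, 5)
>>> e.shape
(37, 7)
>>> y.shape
(37,)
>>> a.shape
(37, 37)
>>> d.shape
(5, 29)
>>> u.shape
(31, 5)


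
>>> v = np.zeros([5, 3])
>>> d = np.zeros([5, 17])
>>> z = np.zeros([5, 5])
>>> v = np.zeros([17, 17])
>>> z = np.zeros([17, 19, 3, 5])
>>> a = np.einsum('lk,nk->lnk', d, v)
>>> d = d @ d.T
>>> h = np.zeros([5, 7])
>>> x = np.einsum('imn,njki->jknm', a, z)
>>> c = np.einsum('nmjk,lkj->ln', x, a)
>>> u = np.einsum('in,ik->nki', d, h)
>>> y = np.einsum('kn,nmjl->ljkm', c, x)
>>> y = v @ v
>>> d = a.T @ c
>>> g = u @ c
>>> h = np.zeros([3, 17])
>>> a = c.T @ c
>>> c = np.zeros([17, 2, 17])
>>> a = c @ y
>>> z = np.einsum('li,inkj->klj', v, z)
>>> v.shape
(17, 17)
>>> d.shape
(17, 17, 19)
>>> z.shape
(3, 17, 5)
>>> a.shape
(17, 2, 17)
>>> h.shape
(3, 17)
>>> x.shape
(19, 3, 17, 17)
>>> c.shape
(17, 2, 17)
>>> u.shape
(5, 7, 5)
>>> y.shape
(17, 17)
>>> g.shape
(5, 7, 19)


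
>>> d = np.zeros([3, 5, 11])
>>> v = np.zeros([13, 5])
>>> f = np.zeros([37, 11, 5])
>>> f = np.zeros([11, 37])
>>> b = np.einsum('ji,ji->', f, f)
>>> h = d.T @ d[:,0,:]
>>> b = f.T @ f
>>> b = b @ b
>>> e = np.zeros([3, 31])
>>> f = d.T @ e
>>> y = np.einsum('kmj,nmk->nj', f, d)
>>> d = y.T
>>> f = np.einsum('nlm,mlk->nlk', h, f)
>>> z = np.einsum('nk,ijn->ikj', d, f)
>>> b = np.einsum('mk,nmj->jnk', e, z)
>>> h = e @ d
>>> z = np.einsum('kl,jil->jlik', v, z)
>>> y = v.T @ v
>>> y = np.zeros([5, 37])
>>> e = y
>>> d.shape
(31, 3)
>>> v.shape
(13, 5)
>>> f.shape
(11, 5, 31)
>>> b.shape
(5, 11, 31)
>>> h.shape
(3, 3)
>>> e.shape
(5, 37)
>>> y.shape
(5, 37)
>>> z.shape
(11, 5, 3, 13)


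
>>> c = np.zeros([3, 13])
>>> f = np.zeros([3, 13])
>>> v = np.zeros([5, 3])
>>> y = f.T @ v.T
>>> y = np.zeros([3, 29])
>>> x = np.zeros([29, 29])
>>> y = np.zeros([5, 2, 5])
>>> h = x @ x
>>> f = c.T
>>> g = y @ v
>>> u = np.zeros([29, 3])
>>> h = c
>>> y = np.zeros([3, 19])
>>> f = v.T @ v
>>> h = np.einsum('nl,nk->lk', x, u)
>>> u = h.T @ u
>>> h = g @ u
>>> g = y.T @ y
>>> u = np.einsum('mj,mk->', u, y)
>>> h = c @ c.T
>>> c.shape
(3, 13)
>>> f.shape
(3, 3)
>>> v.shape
(5, 3)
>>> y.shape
(3, 19)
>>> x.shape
(29, 29)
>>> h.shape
(3, 3)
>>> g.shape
(19, 19)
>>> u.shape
()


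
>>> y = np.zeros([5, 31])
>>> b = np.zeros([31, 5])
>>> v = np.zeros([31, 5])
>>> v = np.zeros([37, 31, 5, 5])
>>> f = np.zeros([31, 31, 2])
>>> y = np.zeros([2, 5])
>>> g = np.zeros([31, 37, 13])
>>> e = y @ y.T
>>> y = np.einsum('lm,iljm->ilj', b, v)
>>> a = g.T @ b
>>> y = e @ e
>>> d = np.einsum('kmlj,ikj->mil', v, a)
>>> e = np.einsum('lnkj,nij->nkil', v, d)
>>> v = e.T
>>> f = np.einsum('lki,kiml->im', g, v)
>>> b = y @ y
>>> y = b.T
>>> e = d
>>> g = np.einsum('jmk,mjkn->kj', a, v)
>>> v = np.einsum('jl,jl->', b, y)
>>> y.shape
(2, 2)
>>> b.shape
(2, 2)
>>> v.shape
()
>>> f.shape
(13, 5)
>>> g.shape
(5, 13)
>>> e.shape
(31, 13, 5)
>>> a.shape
(13, 37, 5)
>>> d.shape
(31, 13, 5)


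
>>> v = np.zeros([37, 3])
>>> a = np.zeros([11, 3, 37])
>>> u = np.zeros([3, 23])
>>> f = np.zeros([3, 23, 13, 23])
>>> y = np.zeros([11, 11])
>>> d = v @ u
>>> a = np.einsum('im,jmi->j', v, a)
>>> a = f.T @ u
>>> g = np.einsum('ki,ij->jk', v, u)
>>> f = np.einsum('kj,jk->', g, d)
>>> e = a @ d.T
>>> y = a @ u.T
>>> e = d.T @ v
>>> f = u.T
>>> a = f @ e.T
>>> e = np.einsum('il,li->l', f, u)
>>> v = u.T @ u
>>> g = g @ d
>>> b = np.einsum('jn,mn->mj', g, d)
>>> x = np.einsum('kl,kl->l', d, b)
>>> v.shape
(23, 23)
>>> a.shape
(23, 23)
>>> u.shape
(3, 23)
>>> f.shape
(23, 3)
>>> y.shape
(23, 13, 23, 3)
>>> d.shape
(37, 23)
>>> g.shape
(23, 23)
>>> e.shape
(3,)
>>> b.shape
(37, 23)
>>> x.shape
(23,)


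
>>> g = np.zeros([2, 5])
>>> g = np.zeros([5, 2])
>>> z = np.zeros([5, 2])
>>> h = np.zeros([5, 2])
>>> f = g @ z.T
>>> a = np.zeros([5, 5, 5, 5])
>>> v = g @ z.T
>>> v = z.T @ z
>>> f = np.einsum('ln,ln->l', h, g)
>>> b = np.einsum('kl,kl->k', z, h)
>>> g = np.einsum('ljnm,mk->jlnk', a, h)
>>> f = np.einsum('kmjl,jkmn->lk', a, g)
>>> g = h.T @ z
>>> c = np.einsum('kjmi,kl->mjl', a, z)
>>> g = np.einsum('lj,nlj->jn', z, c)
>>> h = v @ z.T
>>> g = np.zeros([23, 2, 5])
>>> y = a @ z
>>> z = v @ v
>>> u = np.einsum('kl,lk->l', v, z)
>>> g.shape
(23, 2, 5)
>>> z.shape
(2, 2)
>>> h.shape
(2, 5)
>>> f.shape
(5, 5)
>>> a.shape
(5, 5, 5, 5)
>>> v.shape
(2, 2)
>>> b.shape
(5,)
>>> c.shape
(5, 5, 2)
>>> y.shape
(5, 5, 5, 2)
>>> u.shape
(2,)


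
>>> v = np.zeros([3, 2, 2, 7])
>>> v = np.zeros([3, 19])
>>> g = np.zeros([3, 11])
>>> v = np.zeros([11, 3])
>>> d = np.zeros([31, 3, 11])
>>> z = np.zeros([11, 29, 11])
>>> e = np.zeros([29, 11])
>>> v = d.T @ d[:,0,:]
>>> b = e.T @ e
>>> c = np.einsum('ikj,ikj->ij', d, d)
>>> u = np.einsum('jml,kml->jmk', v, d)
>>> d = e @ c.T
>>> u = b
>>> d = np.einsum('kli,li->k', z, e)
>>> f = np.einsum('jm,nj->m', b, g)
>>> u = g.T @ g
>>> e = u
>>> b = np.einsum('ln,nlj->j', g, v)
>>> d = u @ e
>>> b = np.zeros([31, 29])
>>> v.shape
(11, 3, 11)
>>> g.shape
(3, 11)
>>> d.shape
(11, 11)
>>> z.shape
(11, 29, 11)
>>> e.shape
(11, 11)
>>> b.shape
(31, 29)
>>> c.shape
(31, 11)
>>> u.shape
(11, 11)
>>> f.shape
(11,)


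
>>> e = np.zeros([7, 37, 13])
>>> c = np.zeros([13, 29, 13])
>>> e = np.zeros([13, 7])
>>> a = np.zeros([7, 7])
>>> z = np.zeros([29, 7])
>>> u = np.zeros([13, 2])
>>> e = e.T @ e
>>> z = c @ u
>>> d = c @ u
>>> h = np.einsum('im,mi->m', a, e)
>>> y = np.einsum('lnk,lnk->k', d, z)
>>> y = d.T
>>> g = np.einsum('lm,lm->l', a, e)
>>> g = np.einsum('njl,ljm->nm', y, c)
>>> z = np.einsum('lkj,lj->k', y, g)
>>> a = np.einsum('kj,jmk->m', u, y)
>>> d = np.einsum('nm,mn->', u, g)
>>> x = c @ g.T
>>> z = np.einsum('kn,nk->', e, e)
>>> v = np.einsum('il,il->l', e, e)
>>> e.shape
(7, 7)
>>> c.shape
(13, 29, 13)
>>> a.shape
(29,)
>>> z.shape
()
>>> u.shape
(13, 2)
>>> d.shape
()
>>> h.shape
(7,)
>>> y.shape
(2, 29, 13)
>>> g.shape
(2, 13)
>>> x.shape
(13, 29, 2)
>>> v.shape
(7,)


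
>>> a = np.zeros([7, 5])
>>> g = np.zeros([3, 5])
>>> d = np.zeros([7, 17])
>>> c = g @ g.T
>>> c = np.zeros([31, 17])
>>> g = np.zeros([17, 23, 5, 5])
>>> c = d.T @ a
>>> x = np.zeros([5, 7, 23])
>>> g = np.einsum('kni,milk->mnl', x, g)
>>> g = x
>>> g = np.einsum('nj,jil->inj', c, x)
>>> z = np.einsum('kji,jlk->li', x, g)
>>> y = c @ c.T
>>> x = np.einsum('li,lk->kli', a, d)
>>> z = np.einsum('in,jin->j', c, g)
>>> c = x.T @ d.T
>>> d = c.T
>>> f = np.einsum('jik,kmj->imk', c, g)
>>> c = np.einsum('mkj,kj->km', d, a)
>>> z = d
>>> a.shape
(7, 5)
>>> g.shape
(7, 17, 5)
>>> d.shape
(7, 7, 5)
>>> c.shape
(7, 7)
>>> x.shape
(17, 7, 5)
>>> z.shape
(7, 7, 5)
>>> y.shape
(17, 17)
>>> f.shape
(7, 17, 7)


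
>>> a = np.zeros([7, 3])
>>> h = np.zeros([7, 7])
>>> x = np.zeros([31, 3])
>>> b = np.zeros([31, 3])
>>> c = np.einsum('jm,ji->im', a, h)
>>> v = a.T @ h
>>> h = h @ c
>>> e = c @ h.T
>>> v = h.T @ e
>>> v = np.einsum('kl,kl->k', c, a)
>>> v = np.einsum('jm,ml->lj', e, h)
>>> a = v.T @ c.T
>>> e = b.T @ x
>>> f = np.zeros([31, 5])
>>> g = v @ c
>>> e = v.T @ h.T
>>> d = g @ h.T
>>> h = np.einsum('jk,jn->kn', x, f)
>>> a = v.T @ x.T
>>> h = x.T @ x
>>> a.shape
(7, 31)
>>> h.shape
(3, 3)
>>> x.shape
(31, 3)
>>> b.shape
(31, 3)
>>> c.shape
(7, 3)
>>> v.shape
(3, 7)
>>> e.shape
(7, 7)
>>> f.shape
(31, 5)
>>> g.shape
(3, 3)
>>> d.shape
(3, 7)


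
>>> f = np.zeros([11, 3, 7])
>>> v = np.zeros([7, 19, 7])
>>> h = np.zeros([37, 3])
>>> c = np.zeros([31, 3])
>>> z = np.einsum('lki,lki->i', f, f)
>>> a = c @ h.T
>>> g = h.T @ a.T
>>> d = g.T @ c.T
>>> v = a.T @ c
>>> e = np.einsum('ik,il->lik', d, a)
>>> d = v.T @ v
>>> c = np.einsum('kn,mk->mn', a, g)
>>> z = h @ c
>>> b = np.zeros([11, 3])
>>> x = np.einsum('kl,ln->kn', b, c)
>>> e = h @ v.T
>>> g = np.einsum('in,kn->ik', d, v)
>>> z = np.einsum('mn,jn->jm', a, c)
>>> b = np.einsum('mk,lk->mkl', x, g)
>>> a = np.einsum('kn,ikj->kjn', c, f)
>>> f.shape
(11, 3, 7)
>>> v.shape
(37, 3)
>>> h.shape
(37, 3)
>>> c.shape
(3, 37)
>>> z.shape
(3, 31)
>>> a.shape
(3, 7, 37)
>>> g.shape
(3, 37)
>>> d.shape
(3, 3)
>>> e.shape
(37, 37)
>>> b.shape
(11, 37, 3)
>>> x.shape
(11, 37)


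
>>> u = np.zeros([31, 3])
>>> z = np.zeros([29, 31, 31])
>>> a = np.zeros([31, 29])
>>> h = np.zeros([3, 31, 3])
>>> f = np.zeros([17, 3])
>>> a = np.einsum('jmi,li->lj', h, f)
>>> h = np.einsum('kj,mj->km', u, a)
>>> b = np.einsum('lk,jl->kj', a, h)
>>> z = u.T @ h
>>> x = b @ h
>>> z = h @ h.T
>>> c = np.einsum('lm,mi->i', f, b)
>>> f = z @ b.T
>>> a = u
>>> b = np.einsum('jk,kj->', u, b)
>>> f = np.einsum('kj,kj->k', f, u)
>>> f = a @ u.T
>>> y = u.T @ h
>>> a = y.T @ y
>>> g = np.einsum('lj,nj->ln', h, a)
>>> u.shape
(31, 3)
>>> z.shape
(31, 31)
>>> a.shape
(17, 17)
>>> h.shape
(31, 17)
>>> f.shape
(31, 31)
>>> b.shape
()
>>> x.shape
(3, 17)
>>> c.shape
(31,)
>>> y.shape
(3, 17)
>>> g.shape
(31, 17)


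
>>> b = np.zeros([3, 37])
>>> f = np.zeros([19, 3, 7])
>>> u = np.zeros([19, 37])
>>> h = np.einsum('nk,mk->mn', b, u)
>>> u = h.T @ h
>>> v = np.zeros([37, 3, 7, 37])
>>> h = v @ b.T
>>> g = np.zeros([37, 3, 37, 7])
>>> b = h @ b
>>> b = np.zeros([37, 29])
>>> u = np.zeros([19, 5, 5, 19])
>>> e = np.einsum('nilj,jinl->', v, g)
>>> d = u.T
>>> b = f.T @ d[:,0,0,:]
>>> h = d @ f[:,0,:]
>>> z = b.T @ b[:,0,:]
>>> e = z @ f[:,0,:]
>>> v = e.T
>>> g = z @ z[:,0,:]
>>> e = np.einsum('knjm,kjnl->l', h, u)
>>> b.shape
(7, 3, 19)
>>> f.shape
(19, 3, 7)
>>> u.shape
(19, 5, 5, 19)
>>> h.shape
(19, 5, 5, 7)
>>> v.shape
(7, 3, 19)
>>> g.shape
(19, 3, 19)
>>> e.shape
(19,)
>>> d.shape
(19, 5, 5, 19)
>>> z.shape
(19, 3, 19)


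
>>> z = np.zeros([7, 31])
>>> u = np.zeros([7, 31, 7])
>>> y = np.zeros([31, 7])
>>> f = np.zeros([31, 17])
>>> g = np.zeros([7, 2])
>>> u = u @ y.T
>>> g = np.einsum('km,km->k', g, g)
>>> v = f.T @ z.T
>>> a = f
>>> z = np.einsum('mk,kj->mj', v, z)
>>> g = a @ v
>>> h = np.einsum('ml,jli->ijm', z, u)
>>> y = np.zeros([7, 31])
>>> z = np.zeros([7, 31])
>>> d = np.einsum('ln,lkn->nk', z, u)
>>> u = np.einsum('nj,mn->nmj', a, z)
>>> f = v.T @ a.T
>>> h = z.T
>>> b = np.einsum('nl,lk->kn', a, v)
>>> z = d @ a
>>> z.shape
(31, 17)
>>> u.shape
(31, 7, 17)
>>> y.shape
(7, 31)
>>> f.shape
(7, 31)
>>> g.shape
(31, 7)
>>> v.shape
(17, 7)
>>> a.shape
(31, 17)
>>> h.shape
(31, 7)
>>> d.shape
(31, 31)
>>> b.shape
(7, 31)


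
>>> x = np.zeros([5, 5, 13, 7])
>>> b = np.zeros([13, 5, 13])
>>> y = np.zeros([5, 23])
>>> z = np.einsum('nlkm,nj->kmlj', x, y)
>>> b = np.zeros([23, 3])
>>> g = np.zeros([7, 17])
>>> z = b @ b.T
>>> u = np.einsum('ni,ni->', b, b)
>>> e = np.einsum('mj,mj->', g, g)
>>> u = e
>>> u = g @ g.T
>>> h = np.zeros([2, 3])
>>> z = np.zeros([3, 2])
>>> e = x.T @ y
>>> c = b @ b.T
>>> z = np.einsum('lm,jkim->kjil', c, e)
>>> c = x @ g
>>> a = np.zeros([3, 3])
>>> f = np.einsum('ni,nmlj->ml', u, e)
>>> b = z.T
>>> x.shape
(5, 5, 13, 7)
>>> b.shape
(23, 5, 7, 13)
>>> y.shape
(5, 23)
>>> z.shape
(13, 7, 5, 23)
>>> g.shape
(7, 17)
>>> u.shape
(7, 7)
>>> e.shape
(7, 13, 5, 23)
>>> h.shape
(2, 3)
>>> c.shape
(5, 5, 13, 17)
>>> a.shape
(3, 3)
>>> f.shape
(13, 5)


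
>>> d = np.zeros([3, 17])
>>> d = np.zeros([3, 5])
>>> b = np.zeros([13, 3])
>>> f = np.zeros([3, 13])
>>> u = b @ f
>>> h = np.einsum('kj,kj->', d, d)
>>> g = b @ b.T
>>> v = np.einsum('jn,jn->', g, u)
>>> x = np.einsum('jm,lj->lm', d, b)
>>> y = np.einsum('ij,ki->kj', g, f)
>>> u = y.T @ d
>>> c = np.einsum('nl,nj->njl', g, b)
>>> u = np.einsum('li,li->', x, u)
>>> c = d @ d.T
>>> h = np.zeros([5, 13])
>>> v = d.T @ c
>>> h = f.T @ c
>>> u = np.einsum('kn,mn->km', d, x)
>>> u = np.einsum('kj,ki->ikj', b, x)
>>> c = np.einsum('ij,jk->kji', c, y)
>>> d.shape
(3, 5)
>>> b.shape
(13, 3)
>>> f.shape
(3, 13)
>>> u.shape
(5, 13, 3)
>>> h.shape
(13, 3)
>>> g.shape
(13, 13)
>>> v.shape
(5, 3)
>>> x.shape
(13, 5)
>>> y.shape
(3, 13)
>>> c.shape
(13, 3, 3)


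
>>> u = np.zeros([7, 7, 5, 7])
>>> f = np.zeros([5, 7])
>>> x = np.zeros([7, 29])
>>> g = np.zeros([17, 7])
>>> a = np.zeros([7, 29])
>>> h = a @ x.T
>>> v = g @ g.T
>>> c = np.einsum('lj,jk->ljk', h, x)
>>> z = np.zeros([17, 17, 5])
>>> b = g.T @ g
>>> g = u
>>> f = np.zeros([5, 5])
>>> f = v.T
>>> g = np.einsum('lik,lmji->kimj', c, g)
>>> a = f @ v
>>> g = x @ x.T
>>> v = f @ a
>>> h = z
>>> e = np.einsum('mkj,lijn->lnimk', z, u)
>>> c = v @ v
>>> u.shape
(7, 7, 5, 7)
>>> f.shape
(17, 17)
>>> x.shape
(7, 29)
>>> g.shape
(7, 7)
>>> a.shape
(17, 17)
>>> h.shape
(17, 17, 5)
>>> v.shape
(17, 17)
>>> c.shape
(17, 17)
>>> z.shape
(17, 17, 5)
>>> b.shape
(7, 7)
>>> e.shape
(7, 7, 7, 17, 17)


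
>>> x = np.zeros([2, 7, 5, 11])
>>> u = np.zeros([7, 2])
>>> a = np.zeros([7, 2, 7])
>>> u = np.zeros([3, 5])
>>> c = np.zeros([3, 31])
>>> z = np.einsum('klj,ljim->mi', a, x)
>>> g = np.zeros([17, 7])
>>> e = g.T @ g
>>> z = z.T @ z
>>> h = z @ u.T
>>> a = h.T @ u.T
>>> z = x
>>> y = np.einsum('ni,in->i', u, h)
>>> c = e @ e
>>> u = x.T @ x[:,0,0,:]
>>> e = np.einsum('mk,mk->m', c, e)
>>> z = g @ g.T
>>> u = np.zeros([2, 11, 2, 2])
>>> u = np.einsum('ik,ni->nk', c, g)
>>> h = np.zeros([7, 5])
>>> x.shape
(2, 7, 5, 11)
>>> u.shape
(17, 7)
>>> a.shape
(3, 3)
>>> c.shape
(7, 7)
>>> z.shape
(17, 17)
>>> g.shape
(17, 7)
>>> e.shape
(7,)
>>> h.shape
(7, 5)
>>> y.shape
(5,)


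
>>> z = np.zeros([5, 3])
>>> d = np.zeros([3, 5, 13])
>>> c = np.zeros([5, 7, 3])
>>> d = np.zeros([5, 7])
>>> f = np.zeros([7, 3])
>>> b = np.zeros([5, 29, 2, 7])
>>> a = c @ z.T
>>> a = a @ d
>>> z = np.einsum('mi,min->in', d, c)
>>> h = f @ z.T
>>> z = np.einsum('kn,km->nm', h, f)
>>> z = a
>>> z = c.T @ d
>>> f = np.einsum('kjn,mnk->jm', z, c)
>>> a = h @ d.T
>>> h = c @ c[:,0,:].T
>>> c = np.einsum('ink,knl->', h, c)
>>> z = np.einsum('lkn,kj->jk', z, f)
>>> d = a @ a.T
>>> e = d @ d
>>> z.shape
(5, 7)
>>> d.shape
(7, 7)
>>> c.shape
()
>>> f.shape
(7, 5)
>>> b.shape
(5, 29, 2, 7)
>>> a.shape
(7, 5)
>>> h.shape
(5, 7, 5)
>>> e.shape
(7, 7)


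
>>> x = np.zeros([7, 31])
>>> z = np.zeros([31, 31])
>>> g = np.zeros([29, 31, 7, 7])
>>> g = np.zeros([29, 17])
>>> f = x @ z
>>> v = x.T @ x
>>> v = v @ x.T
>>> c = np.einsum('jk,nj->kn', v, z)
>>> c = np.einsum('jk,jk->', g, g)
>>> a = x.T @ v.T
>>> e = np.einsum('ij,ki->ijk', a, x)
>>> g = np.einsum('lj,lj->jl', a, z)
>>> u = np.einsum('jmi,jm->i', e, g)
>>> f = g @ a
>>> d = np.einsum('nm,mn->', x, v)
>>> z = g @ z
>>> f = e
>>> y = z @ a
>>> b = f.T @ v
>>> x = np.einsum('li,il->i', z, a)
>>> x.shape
(31,)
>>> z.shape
(31, 31)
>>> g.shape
(31, 31)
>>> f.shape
(31, 31, 7)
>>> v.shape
(31, 7)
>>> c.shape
()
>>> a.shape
(31, 31)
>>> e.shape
(31, 31, 7)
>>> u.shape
(7,)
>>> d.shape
()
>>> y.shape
(31, 31)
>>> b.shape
(7, 31, 7)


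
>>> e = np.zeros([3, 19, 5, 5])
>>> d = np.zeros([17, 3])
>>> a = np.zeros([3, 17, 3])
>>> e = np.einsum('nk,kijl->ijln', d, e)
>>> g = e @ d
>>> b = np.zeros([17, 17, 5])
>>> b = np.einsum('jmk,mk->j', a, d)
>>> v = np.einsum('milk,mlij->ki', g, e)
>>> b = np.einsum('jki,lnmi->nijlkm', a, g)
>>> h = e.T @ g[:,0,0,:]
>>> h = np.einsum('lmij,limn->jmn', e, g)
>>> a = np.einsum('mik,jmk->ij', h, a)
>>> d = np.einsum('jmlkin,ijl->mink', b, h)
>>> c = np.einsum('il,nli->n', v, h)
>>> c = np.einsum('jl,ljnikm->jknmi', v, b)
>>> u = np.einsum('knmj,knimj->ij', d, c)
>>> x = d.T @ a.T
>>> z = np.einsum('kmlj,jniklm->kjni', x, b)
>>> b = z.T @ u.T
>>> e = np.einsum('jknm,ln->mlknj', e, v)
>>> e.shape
(17, 3, 5, 5, 19)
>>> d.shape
(3, 17, 5, 19)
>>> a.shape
(5, 3)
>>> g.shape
(19, 5, 5, 3)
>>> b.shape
(3, 3, 5, 3)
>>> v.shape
(3, 5)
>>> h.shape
(17, 5, 3)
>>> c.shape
(3, 17, 3, 5, 19)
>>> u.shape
(3, 19)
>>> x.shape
(19, 5, 17, 5)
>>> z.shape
(19, 5, 3, 3)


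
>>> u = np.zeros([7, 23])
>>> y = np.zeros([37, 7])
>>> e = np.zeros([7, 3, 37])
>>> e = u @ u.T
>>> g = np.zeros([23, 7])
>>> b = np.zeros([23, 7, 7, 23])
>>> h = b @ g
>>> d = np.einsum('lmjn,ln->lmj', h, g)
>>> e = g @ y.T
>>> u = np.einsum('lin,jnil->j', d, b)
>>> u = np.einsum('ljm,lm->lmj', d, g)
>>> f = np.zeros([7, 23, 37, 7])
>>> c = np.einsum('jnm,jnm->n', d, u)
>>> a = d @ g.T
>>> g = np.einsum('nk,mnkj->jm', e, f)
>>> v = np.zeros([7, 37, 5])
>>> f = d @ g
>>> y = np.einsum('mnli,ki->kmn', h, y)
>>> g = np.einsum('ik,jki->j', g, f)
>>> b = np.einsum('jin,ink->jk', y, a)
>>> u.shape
(23, 7, 7)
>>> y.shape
(37, 23, 7)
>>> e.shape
(23, 37)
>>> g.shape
(23,)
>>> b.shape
(37, 23)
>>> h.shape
(23, 7, 7, 7)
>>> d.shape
(23, 7, 7)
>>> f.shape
(23, 7, 7)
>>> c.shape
(7,)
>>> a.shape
(23, 7, 23)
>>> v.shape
(7, 37, 5)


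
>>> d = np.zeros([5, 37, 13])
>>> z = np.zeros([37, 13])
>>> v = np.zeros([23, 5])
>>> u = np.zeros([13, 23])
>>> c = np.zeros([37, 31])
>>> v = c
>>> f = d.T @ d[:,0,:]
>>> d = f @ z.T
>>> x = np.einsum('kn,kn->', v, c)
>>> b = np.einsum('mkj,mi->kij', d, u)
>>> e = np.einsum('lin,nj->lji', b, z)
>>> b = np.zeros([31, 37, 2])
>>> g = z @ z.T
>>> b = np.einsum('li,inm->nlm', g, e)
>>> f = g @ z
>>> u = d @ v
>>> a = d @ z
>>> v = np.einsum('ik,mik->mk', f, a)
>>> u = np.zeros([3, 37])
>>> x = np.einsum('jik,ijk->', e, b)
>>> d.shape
(13, 37, 37)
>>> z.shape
(37, 13)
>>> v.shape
(13, 13)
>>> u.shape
(3, 37)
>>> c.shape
(37, 31)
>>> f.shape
(37, 13)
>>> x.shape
()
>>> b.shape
(13, 37, 23)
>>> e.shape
(37, 13, 23)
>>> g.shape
(37, 37)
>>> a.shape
(13, 37, 13)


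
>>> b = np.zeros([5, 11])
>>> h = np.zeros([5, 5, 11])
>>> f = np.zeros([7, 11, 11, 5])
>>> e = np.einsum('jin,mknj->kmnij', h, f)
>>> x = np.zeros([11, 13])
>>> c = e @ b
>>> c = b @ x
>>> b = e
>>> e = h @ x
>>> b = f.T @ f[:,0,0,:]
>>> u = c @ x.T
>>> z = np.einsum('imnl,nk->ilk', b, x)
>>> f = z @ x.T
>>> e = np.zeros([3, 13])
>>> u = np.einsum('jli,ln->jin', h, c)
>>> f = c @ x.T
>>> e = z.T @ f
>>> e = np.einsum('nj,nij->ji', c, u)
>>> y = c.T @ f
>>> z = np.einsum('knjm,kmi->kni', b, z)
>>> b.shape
(5, 11, 11, 5)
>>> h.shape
(5, 5, 11)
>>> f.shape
(5, 11)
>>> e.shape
(13, 11)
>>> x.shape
(11, 13)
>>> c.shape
(5, 13)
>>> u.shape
(5, 11, 13)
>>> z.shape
(5, 11, 13)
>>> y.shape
(13, 11)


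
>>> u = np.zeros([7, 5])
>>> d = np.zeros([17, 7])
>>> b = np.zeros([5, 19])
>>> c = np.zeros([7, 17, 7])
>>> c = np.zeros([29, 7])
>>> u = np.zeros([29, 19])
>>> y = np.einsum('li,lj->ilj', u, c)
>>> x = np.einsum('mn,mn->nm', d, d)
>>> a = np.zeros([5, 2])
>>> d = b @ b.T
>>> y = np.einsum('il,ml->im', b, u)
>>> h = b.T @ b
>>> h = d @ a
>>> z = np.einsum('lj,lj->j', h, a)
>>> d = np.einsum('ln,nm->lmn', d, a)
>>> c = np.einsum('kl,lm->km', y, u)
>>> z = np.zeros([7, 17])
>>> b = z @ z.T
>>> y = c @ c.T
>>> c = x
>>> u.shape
(29, 19)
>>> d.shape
(5, 2, 5)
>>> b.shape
(7, 7)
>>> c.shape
(7, 17)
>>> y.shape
(5, 5)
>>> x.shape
(7, 17)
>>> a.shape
(5, 2)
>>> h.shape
(5, 2)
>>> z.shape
(7, 17)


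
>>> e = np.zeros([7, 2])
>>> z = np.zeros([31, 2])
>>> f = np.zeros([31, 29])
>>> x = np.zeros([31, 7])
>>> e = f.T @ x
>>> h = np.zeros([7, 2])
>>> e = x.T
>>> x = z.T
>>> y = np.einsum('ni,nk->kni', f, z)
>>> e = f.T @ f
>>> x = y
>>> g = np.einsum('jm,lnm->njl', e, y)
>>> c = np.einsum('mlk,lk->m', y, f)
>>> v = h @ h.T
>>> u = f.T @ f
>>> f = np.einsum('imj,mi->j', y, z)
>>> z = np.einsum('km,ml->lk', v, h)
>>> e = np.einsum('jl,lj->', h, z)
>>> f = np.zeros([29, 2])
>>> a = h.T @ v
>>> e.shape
()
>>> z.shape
(2, 7)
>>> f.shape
(29, 2)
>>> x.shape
(2, 31, 29)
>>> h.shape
(7, 2)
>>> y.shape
(2, 31, 29)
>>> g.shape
(31, 29, 2)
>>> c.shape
(2,)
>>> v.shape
(7, 7)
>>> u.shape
(29, 29)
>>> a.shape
(2, 7)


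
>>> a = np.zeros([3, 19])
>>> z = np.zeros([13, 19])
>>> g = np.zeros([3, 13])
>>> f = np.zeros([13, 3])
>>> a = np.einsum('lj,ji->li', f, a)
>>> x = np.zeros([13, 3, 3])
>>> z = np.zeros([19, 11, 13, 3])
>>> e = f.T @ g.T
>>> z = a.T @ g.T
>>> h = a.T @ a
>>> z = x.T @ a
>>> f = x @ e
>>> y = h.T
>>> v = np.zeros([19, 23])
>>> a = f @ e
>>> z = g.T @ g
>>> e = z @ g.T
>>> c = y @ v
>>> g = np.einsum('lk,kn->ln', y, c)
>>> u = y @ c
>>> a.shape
(13, 3, 3)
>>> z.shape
(13, 13)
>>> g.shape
(19, 23)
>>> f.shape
(13, 3, 3)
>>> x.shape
(13, 3, 3)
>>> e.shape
(13, 3)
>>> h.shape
(19, 19)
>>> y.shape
(19, 19)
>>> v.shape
(19, 23)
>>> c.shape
(19, 23)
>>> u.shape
(19, 23)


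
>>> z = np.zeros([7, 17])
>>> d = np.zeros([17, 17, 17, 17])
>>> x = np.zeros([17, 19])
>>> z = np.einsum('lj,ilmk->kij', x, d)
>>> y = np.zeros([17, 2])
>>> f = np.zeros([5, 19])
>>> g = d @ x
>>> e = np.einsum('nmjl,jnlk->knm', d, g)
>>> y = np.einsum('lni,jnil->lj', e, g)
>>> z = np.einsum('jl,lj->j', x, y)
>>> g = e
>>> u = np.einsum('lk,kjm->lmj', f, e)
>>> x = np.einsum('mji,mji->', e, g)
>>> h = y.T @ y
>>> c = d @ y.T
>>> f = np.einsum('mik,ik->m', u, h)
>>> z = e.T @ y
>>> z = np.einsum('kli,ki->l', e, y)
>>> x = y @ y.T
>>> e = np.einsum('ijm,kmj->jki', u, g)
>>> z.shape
(17,)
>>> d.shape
(17, 17, 17, 17)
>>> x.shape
(19, 19)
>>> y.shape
(19, 17)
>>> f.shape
(5,)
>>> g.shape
(19, 17, 17)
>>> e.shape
(17, 19, 5)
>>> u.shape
(5, 17, 17)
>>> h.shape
(17, 17)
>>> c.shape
(17, 17, 17, 19)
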